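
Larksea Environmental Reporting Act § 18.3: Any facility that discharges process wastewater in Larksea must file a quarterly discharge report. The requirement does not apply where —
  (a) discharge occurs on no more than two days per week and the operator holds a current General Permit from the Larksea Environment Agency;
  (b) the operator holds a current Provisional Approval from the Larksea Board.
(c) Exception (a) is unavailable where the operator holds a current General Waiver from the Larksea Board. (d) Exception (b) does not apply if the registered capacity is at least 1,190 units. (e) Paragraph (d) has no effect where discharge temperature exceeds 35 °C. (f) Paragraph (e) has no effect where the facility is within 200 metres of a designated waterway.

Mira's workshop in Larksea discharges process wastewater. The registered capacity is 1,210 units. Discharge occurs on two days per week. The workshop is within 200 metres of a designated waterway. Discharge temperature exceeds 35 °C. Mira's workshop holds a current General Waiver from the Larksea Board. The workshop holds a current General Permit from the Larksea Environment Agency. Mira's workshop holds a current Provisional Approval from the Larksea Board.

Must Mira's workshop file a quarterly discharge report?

Yes — Mira's workshop must file a quarterly discharge report.

Exception (a): discharge occurs on no more than two days per week; a current General Permit is held — every condition holds. But applying paragraph (c): (c) operates against (a): a current General Waiver is held. Exception (a) does not apply.
Exception (b): a current Provisional Approval is held — every condition holds. Turning to paragraphs (d)–(f): (d) operates against (b): the registered capacity is 1,210 units, meeting the 1,190 units threshold. (e) is triggered (discharge temperature exceeds 35 °C), but is displaced by (f): (f) is engaged — the workshop is within 200 m of a designated waterway. So (b) is unavailable.
Every exception is unavailable, so the rule governs.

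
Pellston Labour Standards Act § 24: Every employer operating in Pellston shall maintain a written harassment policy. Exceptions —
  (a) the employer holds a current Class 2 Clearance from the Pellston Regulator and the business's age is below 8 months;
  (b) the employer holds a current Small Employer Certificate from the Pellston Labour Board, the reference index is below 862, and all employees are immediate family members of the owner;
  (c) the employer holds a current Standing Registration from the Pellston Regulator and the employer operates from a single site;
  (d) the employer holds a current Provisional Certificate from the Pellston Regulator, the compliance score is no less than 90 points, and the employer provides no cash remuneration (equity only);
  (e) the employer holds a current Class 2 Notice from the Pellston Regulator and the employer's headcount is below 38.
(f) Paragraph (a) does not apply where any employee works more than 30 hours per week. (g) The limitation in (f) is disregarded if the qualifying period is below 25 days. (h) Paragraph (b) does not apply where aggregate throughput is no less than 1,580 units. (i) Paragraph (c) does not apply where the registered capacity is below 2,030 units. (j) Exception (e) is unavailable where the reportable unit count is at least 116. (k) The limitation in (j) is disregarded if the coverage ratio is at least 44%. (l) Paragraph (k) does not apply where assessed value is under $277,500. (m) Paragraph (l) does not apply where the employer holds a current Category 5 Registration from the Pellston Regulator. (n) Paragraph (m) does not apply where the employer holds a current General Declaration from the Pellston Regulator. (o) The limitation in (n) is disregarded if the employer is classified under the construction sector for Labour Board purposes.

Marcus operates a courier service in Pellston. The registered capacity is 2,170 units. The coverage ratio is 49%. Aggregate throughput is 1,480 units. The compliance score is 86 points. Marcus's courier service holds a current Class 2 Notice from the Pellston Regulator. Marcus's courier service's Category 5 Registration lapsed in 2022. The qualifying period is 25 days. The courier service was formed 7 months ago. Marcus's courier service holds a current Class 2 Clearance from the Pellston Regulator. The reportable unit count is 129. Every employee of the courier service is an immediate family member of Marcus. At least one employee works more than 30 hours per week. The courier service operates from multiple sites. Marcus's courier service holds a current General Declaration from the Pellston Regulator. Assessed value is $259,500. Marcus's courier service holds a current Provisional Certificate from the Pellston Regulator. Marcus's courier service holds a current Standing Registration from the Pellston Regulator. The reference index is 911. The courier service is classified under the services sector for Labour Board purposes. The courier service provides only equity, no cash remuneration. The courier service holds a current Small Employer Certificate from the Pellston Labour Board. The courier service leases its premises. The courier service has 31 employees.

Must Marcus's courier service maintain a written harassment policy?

Exception (a) is satisfied on its face — a current Class 2 Clearance is held; the business's age is 7 months, below the 8 months limit. But applying paragraphs (f)–(g): (f) operates against (a): at least one employee exceeds 30 hours/week. (g) is not triggered (the qualifying period is 25 days, not below 25 days), so (f) stands. Exception (a) does not apply.
Exception (b) requires that the reference index is below 862; but the reference index is 911, not below 862, so (b) is unavailable.
Exception (c) does not apply: the employer operates from multiple sites.
Exception (d) requires that the compliance score is no less than 90 points; but the compliance score is 86 points, short of 90 points, so (d) is unavailable.
Exception (e)'s conditions are all satisfied: a current Class 2 Notice is held; the employer's headcount is 31, below the 38 limit. But applying paragraphs (j)–(o): (j) applies — the reportable unit count is 129, meeting the 116 threshold. (k) would limit (j) — the coverage ratio is 49%, meeting the 44% threshold — but (l) sets (k) aside: (l) is triggered — assessed value is $259,500, under the $277,500 limit. (m) does not operate here (there is no Category 5 Registration in force), so (l) stands. So (e) is unavailable.
None of the exceptions is available; § 24 applies in full.

Yes — Marcus's courier service must maintain a written harassment policy.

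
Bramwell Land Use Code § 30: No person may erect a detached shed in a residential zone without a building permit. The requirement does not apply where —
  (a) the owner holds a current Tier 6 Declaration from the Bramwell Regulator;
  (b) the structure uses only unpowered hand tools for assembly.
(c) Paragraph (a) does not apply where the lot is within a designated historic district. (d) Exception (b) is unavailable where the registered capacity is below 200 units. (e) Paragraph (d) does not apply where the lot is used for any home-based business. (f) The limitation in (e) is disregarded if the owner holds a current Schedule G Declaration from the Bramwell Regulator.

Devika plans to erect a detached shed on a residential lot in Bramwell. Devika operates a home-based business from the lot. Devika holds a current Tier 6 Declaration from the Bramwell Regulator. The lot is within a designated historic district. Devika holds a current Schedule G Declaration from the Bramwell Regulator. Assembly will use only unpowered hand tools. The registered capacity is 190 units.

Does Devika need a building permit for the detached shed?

Exception (a)'s conditions are all satisfied: a current Tier 6 Declaration is held. Turning to paragraph (c): (c) operates against (a): the lot is in a historic district. So (a) is unavailable.
Exception (b)'s conditions are all satisfied: assembly uses only hand tools. But: (d) is engaged — the registered capacity is 190 units, below the 200 units limit. (e) is engaged (a home-based business operates on the lot), but is displaced by (f): (f) operates against (e): a current Schedule G Declaration is held. So (b) is unavailable.
Every exception is unavailable, so the rule governs.

Yes — Devika must obtain a building permit.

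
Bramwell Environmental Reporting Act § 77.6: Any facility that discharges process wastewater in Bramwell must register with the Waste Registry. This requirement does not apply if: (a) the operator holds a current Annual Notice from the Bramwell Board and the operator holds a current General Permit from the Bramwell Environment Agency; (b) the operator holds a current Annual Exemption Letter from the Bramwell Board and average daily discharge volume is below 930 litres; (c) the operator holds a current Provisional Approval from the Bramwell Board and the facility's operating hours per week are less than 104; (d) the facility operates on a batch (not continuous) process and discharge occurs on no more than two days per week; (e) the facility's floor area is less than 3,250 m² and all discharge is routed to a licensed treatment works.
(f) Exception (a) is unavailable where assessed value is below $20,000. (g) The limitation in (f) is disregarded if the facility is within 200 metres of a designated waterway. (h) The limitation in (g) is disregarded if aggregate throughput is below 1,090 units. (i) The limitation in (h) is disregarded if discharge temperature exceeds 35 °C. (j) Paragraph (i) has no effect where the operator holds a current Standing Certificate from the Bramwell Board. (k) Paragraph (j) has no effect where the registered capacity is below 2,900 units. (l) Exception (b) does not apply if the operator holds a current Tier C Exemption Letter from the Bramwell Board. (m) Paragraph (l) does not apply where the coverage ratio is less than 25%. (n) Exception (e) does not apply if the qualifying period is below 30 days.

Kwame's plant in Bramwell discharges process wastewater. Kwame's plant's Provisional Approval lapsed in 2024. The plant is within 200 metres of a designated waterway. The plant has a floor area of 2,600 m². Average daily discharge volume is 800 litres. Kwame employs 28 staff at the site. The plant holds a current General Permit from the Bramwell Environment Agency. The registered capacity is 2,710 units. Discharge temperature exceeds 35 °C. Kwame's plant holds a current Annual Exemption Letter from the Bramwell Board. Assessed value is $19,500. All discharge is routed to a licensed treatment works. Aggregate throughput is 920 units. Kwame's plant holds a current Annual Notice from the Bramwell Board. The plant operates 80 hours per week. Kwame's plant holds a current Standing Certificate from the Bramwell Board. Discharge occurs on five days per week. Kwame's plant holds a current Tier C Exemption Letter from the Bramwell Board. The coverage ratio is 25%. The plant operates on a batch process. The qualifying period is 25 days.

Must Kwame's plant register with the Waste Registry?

Exception (a): a current Annual Notice is held; a current General Permit is held — every condition holds. As to paragraphs (f)–(k): (f) would limit (a) — assessed value is $19,500, below the $20,000 limit — but (g) sets (f) aside: (g) is triggered — the plant is within 200 m of a designated waterway. (h) is triggered (aggregate throughput is 920 units, below the 1,090 units limit), but is itself disapplied by (i): (i) operates against (h): discharge temperature exceeds 35 °C. (j) applies (a current Standing Certificate is held), but is set aside by (k): (k) is triggered — the registered capacity is 2,710 units, below the 2,900 units limit. So (a) applies.
Exception (b) is satisfied on its face — a current Annual Exemption Letter is held; average daily discharge volume is 800 litres, below the 930 litres limit. However, paragraphs (l)–(m) must be considered: (l) is engaged — a current Tier C Exemption Letter is held. (m), which would lift (l), does not operate here — the coverage ratio is 25%, not less than 25%. (b) is therefore removed.
Exception (c) requires that the operator holds a current Provisional Approval from the Bramwell Board; but there is no Provisional Approval in force, so (c) is unavailable.
Exception (d) requires that discharge occurs on no more than two days per week; but discharge occurs on five days per week, so (d) is unavailable.
Exception (e) is satisfied on its face — the facility's floor area is 2,600 m², less than the 3,250 m² limit; discharge is routed to a licensed treatment works. But: (n) operates against (e): the qualifying period is 25 days, below the 30 days limit. (e) is therefore removed.

No — exception (a) applies; Kwame's plant is not required to register with the Waste Registry.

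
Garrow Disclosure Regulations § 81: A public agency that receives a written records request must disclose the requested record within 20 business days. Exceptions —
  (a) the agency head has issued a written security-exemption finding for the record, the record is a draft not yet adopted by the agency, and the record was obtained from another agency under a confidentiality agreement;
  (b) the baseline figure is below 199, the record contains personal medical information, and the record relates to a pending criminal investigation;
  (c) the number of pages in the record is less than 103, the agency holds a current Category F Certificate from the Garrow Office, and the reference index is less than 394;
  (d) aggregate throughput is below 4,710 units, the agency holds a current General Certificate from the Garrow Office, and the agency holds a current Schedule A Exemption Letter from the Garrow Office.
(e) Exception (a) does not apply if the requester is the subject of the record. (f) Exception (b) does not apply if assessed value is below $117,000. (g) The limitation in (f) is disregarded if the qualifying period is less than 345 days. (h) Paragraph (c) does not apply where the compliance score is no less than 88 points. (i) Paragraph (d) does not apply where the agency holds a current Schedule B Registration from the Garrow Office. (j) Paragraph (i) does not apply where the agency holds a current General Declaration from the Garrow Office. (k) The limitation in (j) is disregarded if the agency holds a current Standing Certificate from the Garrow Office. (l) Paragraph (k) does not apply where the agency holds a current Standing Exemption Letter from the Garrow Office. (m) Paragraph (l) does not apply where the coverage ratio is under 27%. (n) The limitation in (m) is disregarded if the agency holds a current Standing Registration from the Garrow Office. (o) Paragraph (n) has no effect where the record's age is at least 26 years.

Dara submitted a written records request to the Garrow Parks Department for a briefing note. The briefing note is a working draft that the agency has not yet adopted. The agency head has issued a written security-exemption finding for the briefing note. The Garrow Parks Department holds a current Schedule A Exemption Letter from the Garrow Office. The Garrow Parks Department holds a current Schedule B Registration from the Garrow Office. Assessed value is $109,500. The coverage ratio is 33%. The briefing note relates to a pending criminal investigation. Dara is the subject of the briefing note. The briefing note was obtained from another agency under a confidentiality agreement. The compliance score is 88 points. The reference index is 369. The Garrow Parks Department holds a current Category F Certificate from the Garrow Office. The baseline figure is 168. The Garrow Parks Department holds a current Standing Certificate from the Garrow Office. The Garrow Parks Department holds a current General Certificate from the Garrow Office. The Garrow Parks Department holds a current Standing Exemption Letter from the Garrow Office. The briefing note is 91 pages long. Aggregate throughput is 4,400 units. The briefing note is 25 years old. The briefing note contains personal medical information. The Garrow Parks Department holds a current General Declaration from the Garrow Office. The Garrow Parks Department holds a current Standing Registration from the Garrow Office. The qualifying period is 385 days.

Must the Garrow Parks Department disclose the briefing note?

No — exception (d) applies; the Garrow Parks Department is not required to disclose the briefing note.

Exception (a): a written security-exemption finding has been issued; the briefing note is an unadopted draft; the briefing note was obtained under a confidentiality agreement — every condition holds. But: (e) operates against (a): Dara is the subject of the briefing note. (a) is therefore removed.
Exception (b) is satisfied on its face — the baseline figure is 168, below the 199 limit; the briefing note contains personal medical information; the briefing note relates to a pending investigation. But: (f) operates against (b): assessed value is $109,500, below the $117,000 limit. (g) does not operate here (the qualifying period is 385 days, not less than 345 days), so (f) stands. (b) is therefore removed.
Exception (c) is satisfied on its face — the number of pages in the record is 91, less than the 103 limit; a current Category F Certificate is held; the reference index is 369, less than the 394 limit. But: (h) applies — the compliance score is 88 points, meeting the 88 points threshold. Exception (c) does not apply.
Exception (d)'s conditions are all satisfied: aggregate throughput is 4,400 units, below the 4,710 units limit; a current General Certificate is held; a current Schedule A Exemption Letter is held. As to paragraphs (i)–(o): (i) is engaged (a current Schedule B Registration is held), but is set aside by (j): (j) operates against (i): a current General Declaration is held. (k) applies (a current Standing Certificate is held), but is overridden by (l): (l) operates — a current Standing Exemption Letter is held. (m) is not triggered (the coverage ratio is 33%, not under 27%), so (l) stands. So (d) applies.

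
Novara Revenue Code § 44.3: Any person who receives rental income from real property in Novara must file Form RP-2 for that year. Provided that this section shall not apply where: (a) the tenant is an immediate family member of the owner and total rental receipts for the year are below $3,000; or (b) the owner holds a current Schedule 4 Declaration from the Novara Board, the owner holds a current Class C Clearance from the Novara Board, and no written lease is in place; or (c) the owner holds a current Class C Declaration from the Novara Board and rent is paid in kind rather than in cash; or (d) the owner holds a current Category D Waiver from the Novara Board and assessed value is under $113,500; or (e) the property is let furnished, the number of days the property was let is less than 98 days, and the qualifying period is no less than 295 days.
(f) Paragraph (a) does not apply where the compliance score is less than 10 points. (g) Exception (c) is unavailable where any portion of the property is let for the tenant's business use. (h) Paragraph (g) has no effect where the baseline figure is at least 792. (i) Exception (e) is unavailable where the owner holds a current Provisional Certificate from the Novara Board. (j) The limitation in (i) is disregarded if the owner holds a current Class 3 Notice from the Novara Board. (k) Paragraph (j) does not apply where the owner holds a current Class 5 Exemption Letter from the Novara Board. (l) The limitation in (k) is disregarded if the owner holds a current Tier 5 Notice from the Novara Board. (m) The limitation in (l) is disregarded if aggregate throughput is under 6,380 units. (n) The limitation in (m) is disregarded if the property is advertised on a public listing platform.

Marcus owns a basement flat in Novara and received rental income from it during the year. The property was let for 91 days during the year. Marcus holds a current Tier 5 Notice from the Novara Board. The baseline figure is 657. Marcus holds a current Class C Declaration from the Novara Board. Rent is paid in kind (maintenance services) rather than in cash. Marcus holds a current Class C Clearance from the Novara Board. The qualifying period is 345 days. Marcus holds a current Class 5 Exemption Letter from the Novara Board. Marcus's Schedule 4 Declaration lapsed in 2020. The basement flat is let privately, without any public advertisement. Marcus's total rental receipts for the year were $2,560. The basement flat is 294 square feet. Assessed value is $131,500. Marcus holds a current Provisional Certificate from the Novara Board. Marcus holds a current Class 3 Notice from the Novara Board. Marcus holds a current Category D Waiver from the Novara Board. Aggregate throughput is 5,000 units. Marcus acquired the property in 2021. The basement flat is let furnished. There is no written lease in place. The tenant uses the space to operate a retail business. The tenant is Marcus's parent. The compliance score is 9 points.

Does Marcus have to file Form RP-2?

Yes — Marcus must file Form RP-2.

Exception (a)'s conditions are all satisfied: the tenant is an immediate family member; total rental receipts for the year are $2,560, below the $3,000 limit. But: (f) is triggered — the compliance score is 9 points, less than the 10 points limit. So (a) is unavailable.
Exception (b) fails — there is no Schedule 4 Declaration in force.
Exception (c)'s conditions are all satisfied: a current Class C Declaration is held; rent is paid in kind. But: (g) is triggered — the space is let for business use. (h), which would lift (g), is inapplicable — the baseline figure is 657, short of 792. (c) is therefore removed.
Exception (d) does not apply: assessed value is $131,500, not under $113,500.
All of (e)'s requirements are met (the property is let furnished; the number of days the property was let is 91 days, less than the 98 days limit; the qualifying period is 345 days, meeting the 295 days threshold). But: (i) operates — a current Provisional Certificate is held. (j) applies (a current Class 3 Notice is held), but is overridden by (k): (k) operates against (j): a current Class 5 Exemption Letter is held. (l) operates (a current Tier 5 Notice is held), but is overridden by (m): (m) is triggered — aggregate throughput is 5,000 units, under the 6,380 units limit. (n), which would lift (m), is not triggered — the property is let privately without advertisement. So (e) is unavailable.
Every exception is unavailable, so the rule governs.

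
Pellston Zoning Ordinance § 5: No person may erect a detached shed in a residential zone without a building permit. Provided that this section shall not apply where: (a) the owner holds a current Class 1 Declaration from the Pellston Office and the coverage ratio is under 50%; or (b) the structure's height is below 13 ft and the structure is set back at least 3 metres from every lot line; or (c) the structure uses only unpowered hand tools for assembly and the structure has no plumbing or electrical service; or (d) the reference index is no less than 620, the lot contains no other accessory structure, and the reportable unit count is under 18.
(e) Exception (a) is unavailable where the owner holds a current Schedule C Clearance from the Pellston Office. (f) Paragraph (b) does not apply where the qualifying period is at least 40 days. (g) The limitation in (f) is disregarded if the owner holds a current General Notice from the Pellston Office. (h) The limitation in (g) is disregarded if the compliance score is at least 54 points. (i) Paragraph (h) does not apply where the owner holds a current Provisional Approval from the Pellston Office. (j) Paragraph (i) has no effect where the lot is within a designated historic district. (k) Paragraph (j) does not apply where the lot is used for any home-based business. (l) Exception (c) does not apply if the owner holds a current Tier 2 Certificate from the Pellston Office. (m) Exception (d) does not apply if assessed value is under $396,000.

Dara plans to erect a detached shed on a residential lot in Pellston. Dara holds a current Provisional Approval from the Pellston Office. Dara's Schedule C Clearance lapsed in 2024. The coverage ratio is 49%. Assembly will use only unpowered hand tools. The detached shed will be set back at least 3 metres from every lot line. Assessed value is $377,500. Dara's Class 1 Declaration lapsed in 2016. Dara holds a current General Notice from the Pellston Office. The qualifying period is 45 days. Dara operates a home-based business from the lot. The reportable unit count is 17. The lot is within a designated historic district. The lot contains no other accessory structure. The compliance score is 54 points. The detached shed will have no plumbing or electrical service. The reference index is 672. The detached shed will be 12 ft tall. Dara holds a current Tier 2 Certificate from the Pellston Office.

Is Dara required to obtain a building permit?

No — exception (b) applies; Dara does not need a building permit.

Exception (a) requires that the owner holds a current Class 1 Declaration from the Pellston Office; but there is no Class 1 Declaration in force, so (a) is unavailable.
Exception (b)'s conditions are all satisfied: the structure's height is 12 ft, below the 13 ft limit; the setback is at least 3 m on every side. Under paragraphs (f)–(k): (f) is engaged (the qualifying period is 45 days, meeting the 40 days threshold), but is set aside by (g): (g) operates against (f): a current General Notice is held. (h) would limit (g) — the compliance score is 54 points, meeting the 54 points threshold — but (i) sets (h) aside: (i) operates — a current Provisional Approval is held. (j) would limit (i) — the lot is in a historic district — but (k) sets (j) aside: (k) is engaged — a home-based business operates on the lot. So (b) applies.
All of (c)'s requirements are met (assembly uses only hand tools; there is no plumbing or electrical service). But applying paragraph (l): (l) applies — a current Tier 2 Certificate is held. (c) is therefore removed.
Exception (d): the reference index is 672, meeting the 620 threshold; the lot has no other accessory structure; the reportable unit count is 17, under the 18 limit — every condition holds. However, paragraph (m) must be considered: (m) operates against (d): assessed value is $377,500, under the $396,000 limit. So (d) is unavailable.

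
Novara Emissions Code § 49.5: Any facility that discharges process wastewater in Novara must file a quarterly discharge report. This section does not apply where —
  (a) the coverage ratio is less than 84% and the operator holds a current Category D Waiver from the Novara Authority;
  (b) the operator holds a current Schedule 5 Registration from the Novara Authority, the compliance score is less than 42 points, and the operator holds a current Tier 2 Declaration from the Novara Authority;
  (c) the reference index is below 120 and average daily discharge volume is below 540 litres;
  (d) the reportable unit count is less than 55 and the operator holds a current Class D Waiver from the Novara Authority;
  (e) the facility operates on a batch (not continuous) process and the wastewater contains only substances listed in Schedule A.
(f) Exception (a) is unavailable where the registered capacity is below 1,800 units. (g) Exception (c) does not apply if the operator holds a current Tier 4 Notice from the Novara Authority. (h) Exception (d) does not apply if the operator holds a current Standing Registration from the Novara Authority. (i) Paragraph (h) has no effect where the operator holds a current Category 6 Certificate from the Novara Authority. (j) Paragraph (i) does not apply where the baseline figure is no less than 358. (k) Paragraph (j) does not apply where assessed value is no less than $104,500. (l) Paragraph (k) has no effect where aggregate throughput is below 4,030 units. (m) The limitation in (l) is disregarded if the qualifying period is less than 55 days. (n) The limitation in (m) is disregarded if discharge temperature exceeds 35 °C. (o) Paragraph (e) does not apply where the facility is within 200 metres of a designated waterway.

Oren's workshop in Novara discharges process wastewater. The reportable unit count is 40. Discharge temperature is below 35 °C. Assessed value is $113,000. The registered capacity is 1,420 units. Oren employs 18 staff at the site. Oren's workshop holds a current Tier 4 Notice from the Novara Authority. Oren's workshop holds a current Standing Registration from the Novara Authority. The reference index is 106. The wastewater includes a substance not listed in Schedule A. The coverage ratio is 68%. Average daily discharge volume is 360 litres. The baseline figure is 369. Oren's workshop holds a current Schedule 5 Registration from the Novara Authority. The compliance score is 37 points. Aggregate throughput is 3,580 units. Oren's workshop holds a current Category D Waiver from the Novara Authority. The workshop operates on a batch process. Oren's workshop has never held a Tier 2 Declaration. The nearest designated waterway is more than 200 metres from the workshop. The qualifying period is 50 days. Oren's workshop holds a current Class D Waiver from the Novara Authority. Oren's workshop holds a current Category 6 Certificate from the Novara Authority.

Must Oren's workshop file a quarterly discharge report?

No — exception (d) applies; Oren's workshop is not required to file a quarterly discharge report.

Exception (a): the coverage ratio is 68%, less than the 84% limit; a current Category D Waiver is held — every condition holds. However, paragraph (f) must be considered: (f) operates against (a): the registered capacity is 1,420 units, below the 1,800 units limit. (a) is therefore removed.
Exception (b) fails — the Tier 2 Declaration is not current.
Exception (c): the reference index is 106, below the 120 limit; average daily discharge volume is 360 litres, below the 540 litres limit — every condition holds. However, paragraph (g) must be considered: (g) applies — a current Tier 4 Notice is held. So (c) is unavailable.
All of (d)'s requirements are met (the reportable unit count is 40, less than the 55 limit; a current Class D Waiver is held). Under paragraphs (h)–(n): (h) applies (a current Standing Registration is held), but yields to (i): (i) is triggered — a current Category 6 Certificate is held. (j) is engaged (the baseline figure is 369, meeting the 358 threshold), but yields to (k): (k) is engaged — assessed value is $113,000, meeting the $104,500 threshold. (l) would limit (k) — aggregate throughput is 3,580 units, below the 4,030 units limit — but (m) sets (l) aside: (m) operates against (l): the qualifying period is 50 days, less than the 55 days limit. (n), which would lift (m), is inapplicable — discharge temperature is below 35 °C. (d) remains available.
Exception (e) fails — the wastewater includes a non-Schedule-A substance.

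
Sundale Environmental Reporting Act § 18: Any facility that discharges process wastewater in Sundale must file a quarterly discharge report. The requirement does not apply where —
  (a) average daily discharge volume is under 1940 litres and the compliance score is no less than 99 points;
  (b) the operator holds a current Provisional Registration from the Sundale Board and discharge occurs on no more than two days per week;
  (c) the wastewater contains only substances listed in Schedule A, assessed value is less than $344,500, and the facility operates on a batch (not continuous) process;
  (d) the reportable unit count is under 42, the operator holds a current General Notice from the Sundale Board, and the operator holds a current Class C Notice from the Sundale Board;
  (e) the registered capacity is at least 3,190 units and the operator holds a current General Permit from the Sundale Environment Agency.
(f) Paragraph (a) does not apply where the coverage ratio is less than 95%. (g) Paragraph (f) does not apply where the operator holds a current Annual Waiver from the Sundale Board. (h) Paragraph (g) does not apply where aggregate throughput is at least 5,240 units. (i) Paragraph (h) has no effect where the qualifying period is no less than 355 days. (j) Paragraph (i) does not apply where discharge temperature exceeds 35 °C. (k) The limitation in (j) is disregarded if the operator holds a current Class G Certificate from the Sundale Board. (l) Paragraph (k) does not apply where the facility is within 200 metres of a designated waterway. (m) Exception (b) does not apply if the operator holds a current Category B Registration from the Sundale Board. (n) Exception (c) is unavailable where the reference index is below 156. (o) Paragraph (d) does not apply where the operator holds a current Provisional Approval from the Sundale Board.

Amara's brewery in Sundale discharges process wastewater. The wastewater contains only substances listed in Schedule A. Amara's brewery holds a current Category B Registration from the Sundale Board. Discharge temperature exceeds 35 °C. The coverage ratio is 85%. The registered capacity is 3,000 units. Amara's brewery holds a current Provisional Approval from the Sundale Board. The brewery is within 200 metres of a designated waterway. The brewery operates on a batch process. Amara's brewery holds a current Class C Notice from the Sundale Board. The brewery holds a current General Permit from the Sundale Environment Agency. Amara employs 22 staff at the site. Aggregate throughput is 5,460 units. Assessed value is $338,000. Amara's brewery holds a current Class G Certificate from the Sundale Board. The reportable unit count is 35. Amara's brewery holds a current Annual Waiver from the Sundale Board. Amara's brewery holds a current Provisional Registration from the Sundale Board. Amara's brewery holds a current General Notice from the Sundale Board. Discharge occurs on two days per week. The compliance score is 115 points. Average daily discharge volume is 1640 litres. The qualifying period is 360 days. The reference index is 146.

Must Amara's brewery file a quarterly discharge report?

Yes — Amara's brewery must file a quarterly discharge report.

All of (a)'s requirements are met (average daily discharge volume is 1640 litres, under the 1940 litres limit; the compliance score is 115 points, meeting the 99 points threshold). But applying paragraphs (f)–(l): (f) operates — the coverage ratio is 85%, less than the 95% limit. (g) would limit (f) — a current Annual Waiver is held — but (h) sets (g) aside: (h) operates against (g): aggregate throughput is 5,460 units, meeting the 5,240 units threshold. (i) applies (the qualifying period is 360 days, meeting the 355 days threshold), but is overridden by (j): (j) operates against (i): discharge temperature exceeds 35 °C. (k) is triggered (a current Class G Certificate is held), but yields to (l): (l) operates against (k): the brewery is within 200 m of a designated waterway. So (a) is unavailable.
Exception (b): a current Provisional Registration is held; discharge occurs on no more than two days per week — every condition holds. But applying paragraph (m): (m) operates against (b): a current Category B Registration is held. Exception (b) does not apply.
Exception (c)'s conditions are all satisfied: the wastewater is Schedule-A-only; assessed value is $338,000, less than the $344,500 limit; the facility operates on a batch process. But applying paragraph (n): (n) operates against (c): the reference index is 146, below the 156 limit. So (c) is unavailable.
Exception (d) is satisfied on its face — the reportable unit count is 35, under the 42 limit; a current General Notice is held; a current Class C Notice is held. But applying paragraph (o): (o) operates against (d): a current Provisional Approval is held. So (d) is unavailable.
Exception (e) does not apply: the registered capacity is 3,000 units, short of 3,190 units.
Every exception is unavailable, so the rule governs.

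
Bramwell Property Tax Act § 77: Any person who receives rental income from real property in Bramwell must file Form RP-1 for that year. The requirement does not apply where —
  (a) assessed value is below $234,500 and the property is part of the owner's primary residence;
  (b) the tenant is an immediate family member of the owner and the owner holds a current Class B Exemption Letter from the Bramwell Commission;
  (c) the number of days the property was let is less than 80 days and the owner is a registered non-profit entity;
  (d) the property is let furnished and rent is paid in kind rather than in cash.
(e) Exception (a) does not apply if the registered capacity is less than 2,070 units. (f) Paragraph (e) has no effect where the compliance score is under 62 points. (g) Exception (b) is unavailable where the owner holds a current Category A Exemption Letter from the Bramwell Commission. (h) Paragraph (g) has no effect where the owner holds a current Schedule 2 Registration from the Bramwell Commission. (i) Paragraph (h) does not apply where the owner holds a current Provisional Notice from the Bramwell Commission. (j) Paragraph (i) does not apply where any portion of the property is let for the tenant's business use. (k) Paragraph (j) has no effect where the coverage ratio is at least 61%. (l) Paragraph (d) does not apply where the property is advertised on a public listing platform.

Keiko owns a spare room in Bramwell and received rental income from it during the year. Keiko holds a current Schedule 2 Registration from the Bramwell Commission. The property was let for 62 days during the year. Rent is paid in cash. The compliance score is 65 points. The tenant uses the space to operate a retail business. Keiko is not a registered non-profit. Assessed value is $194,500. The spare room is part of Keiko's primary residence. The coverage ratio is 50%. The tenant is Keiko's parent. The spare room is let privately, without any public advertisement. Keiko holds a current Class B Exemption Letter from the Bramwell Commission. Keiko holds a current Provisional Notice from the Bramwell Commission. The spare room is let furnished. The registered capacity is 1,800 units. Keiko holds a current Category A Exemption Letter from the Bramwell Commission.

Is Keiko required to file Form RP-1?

All of (a)'s requirements are met (assessed value is $194,500, below the $234,500 limit; the spare room is part of the primary residence). But applying paragraphs (e)–(f): (e) operates — the registered capacity is 1,800 units, less than the 2,070 units limit. (f) is not engaged (the compliance score is 65 points, not under 62 points), so (e) stands. So (a) is unavailable.
Exception (b)'s conditions are all satisfied: the tenant is an immediate family member; a current Class B Exemption Letter is held. Applying paragraphs (g)–(k): (g) would limit (b) — a current Category A Exemption Letter is held — but (h) sets (g) aside: (h) operates against (g): a current Schedule 2 Registration is held. (i) applies (a current Provisional Notice is held), but yields to (j): (j) is engaged — the space is let for business use. (k) is inapplicable (the coverage ratio is 50%, short of 61%), so (j) stands. So (b) applies.
Exception (c) fails — Keiko is not a registered non-profit.
Exception (d) requires that rent is paid in kind rather than in cash; but rent is paid in cash, so (d) is unavailable.

No — exception (b) applies; Keiko is not required to file Form RP-1.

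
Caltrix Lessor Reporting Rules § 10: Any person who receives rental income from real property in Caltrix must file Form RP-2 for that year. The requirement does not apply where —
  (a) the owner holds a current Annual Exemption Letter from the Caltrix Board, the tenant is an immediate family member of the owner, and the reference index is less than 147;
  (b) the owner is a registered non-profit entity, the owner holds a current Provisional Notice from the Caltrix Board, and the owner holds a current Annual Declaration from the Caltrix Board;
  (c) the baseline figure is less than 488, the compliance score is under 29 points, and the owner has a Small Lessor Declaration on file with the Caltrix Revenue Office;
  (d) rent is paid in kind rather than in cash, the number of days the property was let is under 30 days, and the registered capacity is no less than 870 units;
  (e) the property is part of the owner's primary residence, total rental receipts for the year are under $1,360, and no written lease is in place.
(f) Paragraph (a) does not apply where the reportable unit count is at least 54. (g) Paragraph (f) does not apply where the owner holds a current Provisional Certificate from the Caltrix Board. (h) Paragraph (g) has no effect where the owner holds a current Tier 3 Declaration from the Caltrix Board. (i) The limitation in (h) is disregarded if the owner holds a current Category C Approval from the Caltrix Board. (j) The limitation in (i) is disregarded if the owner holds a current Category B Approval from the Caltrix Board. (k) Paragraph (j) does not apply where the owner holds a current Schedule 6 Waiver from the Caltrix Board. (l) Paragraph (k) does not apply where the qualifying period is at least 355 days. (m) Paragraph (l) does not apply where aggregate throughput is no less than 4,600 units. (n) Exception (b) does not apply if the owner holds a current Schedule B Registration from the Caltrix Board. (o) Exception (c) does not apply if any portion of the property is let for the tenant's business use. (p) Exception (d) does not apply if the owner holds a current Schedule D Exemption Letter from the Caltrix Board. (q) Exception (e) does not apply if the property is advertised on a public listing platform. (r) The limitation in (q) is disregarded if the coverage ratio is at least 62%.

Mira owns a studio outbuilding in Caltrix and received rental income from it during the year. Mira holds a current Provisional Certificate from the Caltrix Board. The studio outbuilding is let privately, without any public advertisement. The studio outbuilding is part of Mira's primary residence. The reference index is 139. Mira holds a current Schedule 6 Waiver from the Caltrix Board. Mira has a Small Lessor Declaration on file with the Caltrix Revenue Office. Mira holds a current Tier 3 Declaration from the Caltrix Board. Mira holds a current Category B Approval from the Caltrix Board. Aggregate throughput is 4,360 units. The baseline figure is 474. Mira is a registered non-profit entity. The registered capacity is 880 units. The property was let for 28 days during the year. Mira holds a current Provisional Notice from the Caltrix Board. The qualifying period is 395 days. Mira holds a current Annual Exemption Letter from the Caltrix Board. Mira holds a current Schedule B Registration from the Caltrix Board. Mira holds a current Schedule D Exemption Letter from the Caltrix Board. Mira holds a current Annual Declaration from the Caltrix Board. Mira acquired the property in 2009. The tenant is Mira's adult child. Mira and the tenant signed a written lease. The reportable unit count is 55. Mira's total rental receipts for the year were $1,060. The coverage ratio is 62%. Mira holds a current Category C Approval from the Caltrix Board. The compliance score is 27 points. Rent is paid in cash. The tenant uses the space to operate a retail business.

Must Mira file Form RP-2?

Yes — Mira must file Form RP-2.

Exception (a) is satisfied on its face — a current Annual Exemption Letter is held; the tenant is an immediate family member; the reference index is 139, less than the 147 limit. But applying paragraphs (f)–(m): (f) operates against (a): the reportable unit count is 55, meeting the 54 threshold. (g) is triggered (a current Provisional Certificate is held), but is set aside by (h): (h) is engaged — a current Tier 3 Declaration is held. (i) operates (a current Category C Approval is held), but is overridden by (j): (j) operates against (i): a current Category B Approval is held. (k) applies (a current Schedule 6 Waiver is held), but is set aside by (l): (l) is engaged — the qualifying period is 395 days, meeting the 355 days threshold. (m) does not operate here (aggregate throughput is 4,360 units, short of 4,600 units), so (l) stands. (a) is therefore removed.
All of (b)'s requirements are met (Mira is a registered non-profit; a current Provisional Notice is held; a current Annual Declaration is held). But: (n) operates against (b): a current Schedule B Registration is held. Exception (b) does not apply.
Exception (c)'s conditions are all satisfied: the baseline figure is 474, less than the 488 limit; the compliance score is 27 points, under the 29 points limit; a Small Lessor Declaration is on file. But applying paragraph (o): (o) operates against (c): the space is let for business use. So (c) is unavailable.
Exception (d) does not apply: rent is paid in cash.
Exception (e) fails — a written lease is in place.
Every exception is unavailable, so the rule governs.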